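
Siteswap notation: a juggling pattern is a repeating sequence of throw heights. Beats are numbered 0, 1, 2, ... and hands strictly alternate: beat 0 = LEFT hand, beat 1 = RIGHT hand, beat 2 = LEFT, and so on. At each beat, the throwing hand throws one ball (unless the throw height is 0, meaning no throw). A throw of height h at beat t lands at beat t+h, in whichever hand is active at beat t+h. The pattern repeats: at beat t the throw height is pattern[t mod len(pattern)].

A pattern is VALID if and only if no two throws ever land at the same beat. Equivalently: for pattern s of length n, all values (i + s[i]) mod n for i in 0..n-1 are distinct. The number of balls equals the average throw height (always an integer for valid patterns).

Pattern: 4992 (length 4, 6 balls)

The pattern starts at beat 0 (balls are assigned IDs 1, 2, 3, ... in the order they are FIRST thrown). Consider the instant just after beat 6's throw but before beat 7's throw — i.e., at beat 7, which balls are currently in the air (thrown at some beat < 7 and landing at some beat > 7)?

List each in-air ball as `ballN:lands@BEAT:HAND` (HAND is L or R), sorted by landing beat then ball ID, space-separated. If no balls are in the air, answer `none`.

Answer: ball1:lands@8:L ball2:lands@10:L ball3:lands@11:R ball4:lands@14:L ball5:lands@15:R

Derivation:
Beat 0 (L): throw ball1 h=4 -> lands@4:L; in-air after throw: [b1@4:L]
Beat 1 (R): throw ball2 h=9 -> lands@10:L; in-air after throw: [b1@4:L b2@10:L]
Beat 2 (L): throw ball3 h=9 -> lands@11:R; in-air after throw: [b1@4:L b2@10:L b3@11:R]
Beat 3 (R): throw ball4 h=2 -> lands@5:R; in-air after throw: [b1@4:L b4@5:R b2@10:L b3@11:R]
Beat 4 (L): throw ball1 h=4 -> lands@8:L; in-air after throw: [b4@5:R b1@8:L b2@10:L b3@11:R]
Beat 5 (R): throw ball4 h=9 -> lands@14:L; in-air after throw: [b1@8:L b2@10:L b3@11:R b4@14:L]
Beat 6 (L): throw ball5 h=9 -> lands@15:R; in-air after throw: [b1@8:L b2@10:L b3@11:R b4@14:L b5@15:R]
Beat 7 (R): throw ball6 h=2 -> lands@9:R; in-air after throw: [b1@8:L b6@9:R b2@10:L b3@11:R b4@14:L b5@15:R]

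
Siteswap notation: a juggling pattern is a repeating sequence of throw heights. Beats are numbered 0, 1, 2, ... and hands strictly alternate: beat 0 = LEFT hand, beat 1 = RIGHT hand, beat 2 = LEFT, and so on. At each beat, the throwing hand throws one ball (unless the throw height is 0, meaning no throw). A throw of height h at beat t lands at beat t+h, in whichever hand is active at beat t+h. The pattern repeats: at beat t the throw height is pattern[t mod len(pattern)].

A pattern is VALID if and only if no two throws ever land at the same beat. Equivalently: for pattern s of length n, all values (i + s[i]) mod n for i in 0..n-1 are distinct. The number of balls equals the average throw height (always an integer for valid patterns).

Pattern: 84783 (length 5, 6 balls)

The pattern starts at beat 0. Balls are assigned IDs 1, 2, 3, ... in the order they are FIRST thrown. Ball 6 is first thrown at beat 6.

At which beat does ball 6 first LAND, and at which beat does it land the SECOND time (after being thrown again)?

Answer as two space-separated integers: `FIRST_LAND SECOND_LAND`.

Beat 0 (L): throw ball1 h=8 -> lands@8:L; in-air after throw: [b1@8:L]
Beat 1 (R): throw ball2 h=4 -> lands@5:R; in-air after throw: [b2@5:R b1@8:L]
Beat 2 (L): throw ball3 h=7 -> lands@9:R; in-air after throw: [b2@5:R b1@8:L b3@9:R]
Beat 3 (R): throw ball4 h=8 -> lands@11:R; in-air after throw: [b2@5:R b1@8:L b3@9:R b4@11:R]
Beat 4 (L): throw ball5 h=3 -> lands@7:R; in-air after throw: [b2@5:R b5@7:R b1@8:L b3@9:R b4@11:R]
Beat 5 (R): throw ball2 h=8 -> lands@13:R; in-air after throw: [b5@7:R b1@8:L b3@9:R b4@11:R b2@13:R]
Beat 6 (L): throw ball6 h=4 -> lands@10:L; in-air after throw: [b5@7:R b1@8:L b3@9:R b6@10:L b4@11:R b2@13:R]
Beat 7 (R): throw ball5 h=7 -> lands@14:L; in-air after throw: [b1@8:L b3@9:R b6@10:L b4@11:R b2@13:R b5@14:L]
Beat 8 (L): throw ball1 h=8 -> lands@16:L; in-air after throw: [b3@9:R b6@10:L b4@11:R b2@13:R b5@14:L b1@16:L]
Beat 9 (R): throw ball3 h=3 -> lands@12:L; in-air after throw: [b6@10:L b4@11:R b3@12:L b2@13:R b5@14:L b1@16:L]
Beat 10 (L): throw ball6 h=8 -> lands@18:L; in-air after throw: [b4@11:R b3@12:L b2@13:R b5@14:L b1@16:L b6@18:L]
Beat 11 (R): throw ball4 h=4 -> lands@15:R; in-air after throw: [b3@12:L b2@13:R b5@14:L b4@15:R b1@16:L b6@18:L]
Beat 12 (L): throw ball3 h=7 -> lands@19:R; in-air after throw: [b2@13:R b5@14:L b4@15:R b1@16:L b6@18:L b3@19:R]
Beat 13 (R): throw ball2 h=8 -> lands@21:R; in-air after throw: [b5@14:L b4@15:R b1@16:L b6@18:L b3@19:R b2@21:R]
Ball 6: thrown@6 h=4 -> first land @10; rethrown@10 h=8 -> second land @18

Answer: 10 18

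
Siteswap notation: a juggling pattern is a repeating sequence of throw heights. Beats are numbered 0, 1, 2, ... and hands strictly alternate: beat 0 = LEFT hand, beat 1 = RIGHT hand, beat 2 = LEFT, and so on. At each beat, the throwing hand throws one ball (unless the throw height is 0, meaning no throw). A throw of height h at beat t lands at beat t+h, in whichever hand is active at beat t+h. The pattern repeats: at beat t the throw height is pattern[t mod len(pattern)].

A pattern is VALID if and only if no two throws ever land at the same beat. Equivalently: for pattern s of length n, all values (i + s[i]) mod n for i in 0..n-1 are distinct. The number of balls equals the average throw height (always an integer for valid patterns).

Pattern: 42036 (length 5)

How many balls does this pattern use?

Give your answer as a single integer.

Answer: 3

Derivation:
Pattern = [4, 2, 0, 3, 6], length n = 5
  position 0: throw height = 4, running sum = 4
  position 1: throw height = 2, running sum = 6
  position 2: throw height = 0, running sum = 6
  position 3: throw height = 3, running sum = 9
  position 4: throw height = 6, running sum = 15
Total sum = 15; balls = sum / n = 15 / 5 = 3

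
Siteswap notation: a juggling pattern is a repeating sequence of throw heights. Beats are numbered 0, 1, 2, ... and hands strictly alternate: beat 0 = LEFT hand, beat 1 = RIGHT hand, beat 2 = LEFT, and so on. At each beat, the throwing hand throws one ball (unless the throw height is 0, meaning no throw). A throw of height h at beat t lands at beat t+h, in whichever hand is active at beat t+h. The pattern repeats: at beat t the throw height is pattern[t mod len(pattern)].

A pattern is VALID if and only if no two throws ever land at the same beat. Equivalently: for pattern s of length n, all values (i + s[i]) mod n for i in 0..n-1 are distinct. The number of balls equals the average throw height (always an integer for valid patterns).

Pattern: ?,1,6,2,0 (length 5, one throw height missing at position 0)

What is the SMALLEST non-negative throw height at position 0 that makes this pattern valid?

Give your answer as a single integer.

i=0: s[i]=? (unknown)
i=1: (1 + 1) mod 5 = 2
i=2: (2 + 6) mod 5 = 3
i=3: (3 + 2) mod 5 = 0
i=4: (4 + 0) mod 5 = 4
Known residues: [0, 2, 3, 4]; need a permutation of 0..4, so missing residue r = 1
Need (0 + s) mod 5 = 1; smallest s = (1 - 0) mod 5 = 1

Answer: 1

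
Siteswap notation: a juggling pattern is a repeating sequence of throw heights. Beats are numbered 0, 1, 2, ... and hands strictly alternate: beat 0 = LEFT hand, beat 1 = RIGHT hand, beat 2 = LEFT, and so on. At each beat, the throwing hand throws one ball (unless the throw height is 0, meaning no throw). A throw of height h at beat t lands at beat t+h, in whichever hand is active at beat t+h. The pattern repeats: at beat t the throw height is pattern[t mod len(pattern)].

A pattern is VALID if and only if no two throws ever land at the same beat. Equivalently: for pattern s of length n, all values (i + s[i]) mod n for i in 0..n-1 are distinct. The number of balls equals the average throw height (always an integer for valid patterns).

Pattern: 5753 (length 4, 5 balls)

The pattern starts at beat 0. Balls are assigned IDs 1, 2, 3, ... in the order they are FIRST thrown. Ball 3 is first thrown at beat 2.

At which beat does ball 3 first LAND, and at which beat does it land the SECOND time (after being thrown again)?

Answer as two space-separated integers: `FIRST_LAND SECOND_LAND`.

Beat 0 (L): throw ball1 h=5 -> lands@5:R; in-air after throw: [b1@5:R]
Beat 1 (R): throw ball2 h=7 -> lands@8:L; in-air after throw: [b1@5:R b2@8:L]
Beat 2 (L): throw ball3 h=5 -> lands@7:R; in-air after throw: [b1@5:R b3@7:R b2@8:L]
Beat 3 (R): throw ball4 h=3 -> lands@6:L; in-air after throw: [b1@5:R b4@6:L b3@7:R b2@8:L]
Beat 4 (L): throw ball5 h=5 -> lands@9:R; in-air after throw: [b1@5:R b4@6:L b3@7:R b2@8:L b5@9:R]
Beat 5 (R): throw ball1 h=7 -> lands@12:L; in-air after throw: [b4@6:L b3@7:R b2@8:L b5@9:R b1@12:L]
Beat 6 (L): throw ball4 h=5 -> lands@11:R; in-air after throw: [b3@7:R b2@8:L b5@9:R b4@11:R b1@12:L]
Beat 7 (R): throw ball3 h=3 -> lands@10:L; in-air after throw: [b2@8:L b5@9:R b3@10:L b4@11:R b1@12:L]
Beat 8 (L): throw ball2 h=5 -> lands@13:R; in-air after throw: [b5@9:R b3@10:L b4@11:R b1@12:L b2@13:R]
Beat 9 (R): throw ball5 h=7 -> lands@16:L; in-air after throw: [b3@10:L b4@11:R b1@12:L b2@13:R b5@16:L]
Beat 10 (L): throw ball3 h=5 -> lands@15:R; in-air after throw: [b4@11:R b1@12:L b2@13:R b3@15:R b5@16:L]
Ball 3: thrown@2 h=5 -> first land @7; rethrown@7 h=3 -> second land @10

Answer: 7 10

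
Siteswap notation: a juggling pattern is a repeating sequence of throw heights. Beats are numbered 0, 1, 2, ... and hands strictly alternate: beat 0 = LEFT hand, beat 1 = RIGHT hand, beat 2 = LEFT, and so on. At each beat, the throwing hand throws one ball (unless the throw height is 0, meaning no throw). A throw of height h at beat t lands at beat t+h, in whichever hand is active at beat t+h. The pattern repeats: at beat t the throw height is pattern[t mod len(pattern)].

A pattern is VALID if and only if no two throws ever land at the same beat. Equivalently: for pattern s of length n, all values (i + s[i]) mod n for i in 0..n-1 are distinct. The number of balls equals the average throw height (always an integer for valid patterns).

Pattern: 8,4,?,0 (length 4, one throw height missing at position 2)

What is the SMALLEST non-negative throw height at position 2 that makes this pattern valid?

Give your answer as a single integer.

i=0: (0 + 8) mod 4 = 0
i=1: (1 + 4) mod 4 = 1
i=2: s[i]=? (unknown)
i=3: (3 + 0) mod 4 = 3
Known residues: [0, 1, 3]; need a permutation of 0..3, so missing residue r = 2
Need (2 + s) mod 4 = 2; smallest s = (2 - 2) mod 4 = 0

Answer: 0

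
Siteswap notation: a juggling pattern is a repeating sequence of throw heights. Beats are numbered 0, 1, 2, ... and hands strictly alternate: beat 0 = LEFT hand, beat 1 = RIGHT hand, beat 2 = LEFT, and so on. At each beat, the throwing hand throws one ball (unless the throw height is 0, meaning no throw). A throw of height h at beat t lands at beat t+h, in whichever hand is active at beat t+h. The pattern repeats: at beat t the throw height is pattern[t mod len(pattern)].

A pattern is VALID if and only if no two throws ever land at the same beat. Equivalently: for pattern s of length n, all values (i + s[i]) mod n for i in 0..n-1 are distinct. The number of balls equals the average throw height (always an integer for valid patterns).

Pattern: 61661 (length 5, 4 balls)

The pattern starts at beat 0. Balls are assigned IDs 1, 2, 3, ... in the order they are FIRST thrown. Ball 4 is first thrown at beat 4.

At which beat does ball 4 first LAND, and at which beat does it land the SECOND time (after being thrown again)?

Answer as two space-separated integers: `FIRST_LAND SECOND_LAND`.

Beat 0 (L): throw ball1 h=6 -> lands@6:L; in-air after throw: [b1@6:L]
Beat 1 (R): throw ball2 h=1 -> lands@2:L; in-air after throw: [b2@2:L b1@6:L]
Beat 2 (L): throw ball2 h=6 -> lands@8:L; in-air after throw: [b1@6:L b2@8:L]
Beat 3 (R): throw ball3 h=6 -> lands@9:R; in-air after throw: [b1@6:L b2@8:L b3@9:R]
Beat 4 (L): throw ball4 h=1 -> lands@5:R; in-air after throw: [b4@5:R b1@6:L b2@8:L b3@9:R]
Beat 5 (R): throw ball4 h=6 -> lands@11:R; in-air after throw: [b1@6:L b2@8:L b3@9:R b4@11:R]
Beat 6 (L): throw ball1 h=1 -> lands@7:R; in-air after throw: [b1@7:R b2@8:L b3@9:R b4@11:R]
Beat 7 (R): throw ball1 h=6 -> lands@13:R; in-air after throw: [b2@8:L b3@9:R b4@11:R b1@13:R]
Beat 8 (L): throw ball2 h=6 -> lands@14:L; in-air after throw: [b3@9:R b4@11:R b1@13:R b2@14:L]
Beat 9 (R): throw ball3 h=1 -> lands@10:L; in-air after throw: [b3@10:L b4@11:R b1@13:R b2@14:L]
Beat 10 (L): throw ball3 h=6 -> lands@16:L; in-air after throw: [b4@11:R b1@13:R b2@14:L b3@16:L]
Beat 11 (R): throw ball4 h=1 -> lands@12:L; in-air after throw: [b4@12:L b1@13:R b2@14:L b3@16:L]
Ball 4: thrown@4 h=1 -> first land @5; rethrown@5 h=6 -> second land @11

Answer: 5 11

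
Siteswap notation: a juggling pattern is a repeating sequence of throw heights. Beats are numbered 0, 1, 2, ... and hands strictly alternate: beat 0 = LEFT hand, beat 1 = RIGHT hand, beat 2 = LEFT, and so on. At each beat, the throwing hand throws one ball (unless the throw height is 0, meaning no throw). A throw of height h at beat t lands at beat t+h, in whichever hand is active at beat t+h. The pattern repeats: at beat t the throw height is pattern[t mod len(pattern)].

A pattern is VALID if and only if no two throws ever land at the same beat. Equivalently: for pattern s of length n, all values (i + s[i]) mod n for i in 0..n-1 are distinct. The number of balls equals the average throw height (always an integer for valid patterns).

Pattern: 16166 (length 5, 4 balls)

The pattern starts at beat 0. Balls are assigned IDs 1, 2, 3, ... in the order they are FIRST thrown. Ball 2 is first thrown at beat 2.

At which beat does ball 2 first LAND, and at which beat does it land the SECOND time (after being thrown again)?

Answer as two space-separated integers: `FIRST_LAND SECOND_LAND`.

Answer: 3 9

Derivation:
Beat 0 (L): throw ball1 h=1 -> lands@1:R; in-air after throw: [b1@1:R]
Beat 1 (R): throw ball1 h=6 -> lands@7:R; in-air after throw: [b1@7:R]
Beat 2 (L): throw ball2 h=1 -> lands@3:R; in-air after throw: [b2@3:R b1@7:R]
Beat 3 (R): throw ball2 h=6 -> lands@9:R; in-air after throw: [b1@7:R b2@9:R]
Beat 4 (L): throw ball3 h=6 -> lands@10:L; in-air after throw: [b1@7:R b2@9:R b3@10:L]
Beat 5 (R): throw ball4 h=1 -> lands@6:L; in-air after throw: [b4@6:L b1@7:R b2@9:R b3@10:L]
Beat 6 (L): throw ball4 h=6 -> lands@12:L; in-air after throw: [b1@7:R b2@9:R b3@10:L b4@12:L]
Beat 7 (R): throw ball1 h=1 -> lands@8:L; in-air after throw: [b1@8:L b2@9:R b3@10:L b4@12:L]
Beat 8 (L): throw ball1 h=6 -> lands@14:L; in-air after throw: [b2@9:R b3@10:L b4@12:L b1@14:L]
Beat 9 (R): throw ball2 h=6 -> lands@15:R; in-air after throw: [b3@10:L b4@12:L b1@14:L b2@15:R]
Ball 2: thrown@2 h=1 -> first land @3; rethrown@3 h=6 -> second land @9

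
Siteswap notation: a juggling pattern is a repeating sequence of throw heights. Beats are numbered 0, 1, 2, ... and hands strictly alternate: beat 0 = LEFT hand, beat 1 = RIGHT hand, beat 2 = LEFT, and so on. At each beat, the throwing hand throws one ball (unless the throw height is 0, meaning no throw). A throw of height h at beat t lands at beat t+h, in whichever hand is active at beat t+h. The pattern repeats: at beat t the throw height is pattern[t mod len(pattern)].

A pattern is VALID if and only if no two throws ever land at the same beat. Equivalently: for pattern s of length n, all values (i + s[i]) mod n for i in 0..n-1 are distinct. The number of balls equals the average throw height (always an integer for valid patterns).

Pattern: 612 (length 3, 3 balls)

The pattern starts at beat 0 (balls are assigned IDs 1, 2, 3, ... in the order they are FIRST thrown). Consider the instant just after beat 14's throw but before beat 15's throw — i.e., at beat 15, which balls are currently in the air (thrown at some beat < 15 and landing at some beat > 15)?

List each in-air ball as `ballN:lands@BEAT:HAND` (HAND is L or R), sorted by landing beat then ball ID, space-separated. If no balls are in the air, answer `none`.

Answer: ball2:lands@16:L ball1:lands@18:L

Derivation:
Beat 0 (L): throw ball1 h=6 -> lands@6:L; in-air after throw: [b1@6:L]
Beat 1 (R): throw ball2 h=1 -> lands@2:L; in-air after throw: [b2@2:L b1@6:L]
Beat 2 (L): throw ball2 h=2 -> lands@4:L; in-air after throw: [b2@4:L b1@6:L]
Beat 3 (R): throw ball3 h=6 -> lands@9:R; in-air after throw: [b2@4:L b1@6:L b3@9:R]
Beat 4 (L): throw ball2 h=1 -> lands@5:R; in-air after throw: [b2@5:R b1@6:L b3@9:R]
Beat 5 (R): throw ball2 h=2 -> lands@7:R; in-air after throw: [b1@6:L b2@7:R b3@9:R]
Beat 6 (L): throw ball1 h=6 -> lands@12:L; in-air after throw: [b2@7:R b3@9:R b1@12:L]
Beat 7 (R): throw ball2 h=1 -> lands@8:L; in-air after throw: [b2@8:L b3@9:R b1@12:L]
Beat 8 (L): throw ball2 h=2 -> lands@10:L; in-air after throw: [b3@9:R b2@10:L b1@12:L]
Beat 9 (R): throw ball3 h=6 -> lands@15:R; in-air after throw: [b2@10:L b1@12:L b3@15:R]
Beat 10 (L): throw ball2 h=1 -> lands@11:R; in-air after throw: [b2@11:R b1@12:L b3@15:R]
Beat 11 (R): throw ball2 h=2 -> lands@13:R; in-air after throw: [b1@12:L b2@13:R b3@15:R]
Beat 12 (L): throw ball1 h=6 -> lands@18:L; in-air after throw: [b2@13:R b3@15:R b1@18:L]
Beat 13 (R): throw ball2 h=1 -> lands@14:L; in-air after throw: [b2@14:L b3@15:R b1@18:L]
Beat 14 (L): throw ball2 h=2 -> lands@16:L; in-air after throw: [b3@15:R b2@16:L b1@18:L]
Beat 15 (R): throw ball3 h=6 -> lands@21:R; in-air after throw: [b2@16:L b1@18:L b3@21:R]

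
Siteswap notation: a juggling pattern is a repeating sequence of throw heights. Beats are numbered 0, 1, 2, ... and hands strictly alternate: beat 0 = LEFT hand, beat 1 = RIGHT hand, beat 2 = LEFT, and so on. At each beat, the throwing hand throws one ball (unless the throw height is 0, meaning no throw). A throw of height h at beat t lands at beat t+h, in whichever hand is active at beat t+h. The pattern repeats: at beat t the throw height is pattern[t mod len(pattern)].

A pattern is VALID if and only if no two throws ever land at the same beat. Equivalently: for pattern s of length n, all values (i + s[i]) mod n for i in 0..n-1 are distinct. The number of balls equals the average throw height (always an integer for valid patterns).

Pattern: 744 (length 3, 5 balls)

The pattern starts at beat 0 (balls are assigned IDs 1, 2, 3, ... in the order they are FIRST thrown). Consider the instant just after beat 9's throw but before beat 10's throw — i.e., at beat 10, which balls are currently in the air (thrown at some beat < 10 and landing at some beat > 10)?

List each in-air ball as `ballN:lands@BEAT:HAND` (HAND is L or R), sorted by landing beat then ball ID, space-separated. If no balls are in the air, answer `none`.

Answer: ball1:lands@11:R ball5:lands@12:L ball3:lands@13:R ball2:lands@16:L

Derivation:
Beat 0 (L): throw ball1 h=7 -> lands@7:R; in-air after throw: [b1@7:R]
Beat 1 (R): throw ball2 h=4 -> lands@5:R; in-air after throw: [b2@5:R b1@7:R]
Beat 2 (L): throw ball3 h=4 -> lands@6:L; in-air after throw: [b2@5:R b3@6:L b1@7:R]
Beat 3 (R): throw ball4 h=7 -> lands@10:L; in-air after throw: [b2@5:R b3@6:L b1@7:R b4@10:L]
Beat 4 (L): throw ball5 h=4 -> lands@8:L; in-air after throw: [b2@5:R b3@6:L b1@7:R b5@8:L b4@10:L]
Beat 5 (R): throw ball2 h=4 -> lands@9:R; in-air after throw: [b3@6:L b1@7:R b5@8:L b2@9:R b4@10:L]
Beat 6 (L): throw ball3 h=7 -> lands@13:R; in-air after throw: [b1@7:R b5@8:L b2@9:R b4@10:L b3@13:R]
Beat 7 (R): throw ball1 h=4 -> lands@11:R; in-air after throw: [b5@8:L b2@9:R b4@10:L b1@11:R b3@13:R]
Beat 8 (L): throw ball5 h=4 -> lands@12:L; in-air after throw: [b2@9:R b4@10:L b1@11:R b5@12:L b3@13:R]
Beat 9 (R): throw ball2 h=7 -> lands@16:L; in-air after throw: [b4@10:L b1@11:R b5@12:L b3@13:R b2@16:L]
Beat 10 (L): throw ball4 h=4 -> lands@14:L; in-air after throw: [b1@11:R b5@12:L b3@13:R b4@14:L b2@16:L]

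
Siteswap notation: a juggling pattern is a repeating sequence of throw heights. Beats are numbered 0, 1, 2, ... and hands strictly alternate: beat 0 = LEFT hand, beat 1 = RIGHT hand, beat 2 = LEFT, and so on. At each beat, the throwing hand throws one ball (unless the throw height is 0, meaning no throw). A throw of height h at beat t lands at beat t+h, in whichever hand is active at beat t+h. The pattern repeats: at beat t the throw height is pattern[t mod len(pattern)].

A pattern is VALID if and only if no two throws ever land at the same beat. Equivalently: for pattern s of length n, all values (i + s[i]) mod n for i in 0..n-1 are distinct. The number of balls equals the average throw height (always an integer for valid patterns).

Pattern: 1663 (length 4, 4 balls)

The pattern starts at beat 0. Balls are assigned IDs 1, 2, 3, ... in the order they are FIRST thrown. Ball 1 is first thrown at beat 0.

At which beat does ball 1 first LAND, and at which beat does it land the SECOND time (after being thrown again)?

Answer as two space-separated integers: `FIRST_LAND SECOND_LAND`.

Beat 0 (L): throw ball1 h=1 -> lands@1:R; in-air after throw: [b1@1:R]
Beat 1 (R): throw ball1 h=6 -> lands@7:R; in-air after throw: [b1@7:R]
Beat 2 (L): throw ball2 h=6 -> lands@8:L; in-air after throw: [b1@7:R b2@8:L]
Beat 3 (R): throw ball3 h=3 -> lands@6:L; in-air after throw: [b3@6:L b1@7:R b2@8:L]
Beat 4 (L): throw ball4 h=1 -> lands@5:R; in-air after throw: [b4@5:R b3@6:L b1@7:R b2@8:L]
Beat 5 (R): throw ball4 h=6 -> lands@11:R; in-air after throw: [b3@6:L b1@7:R b2@8:L b4@11:R]
Beat 6 (L): throw ball3 h=6 -> lands@12:L; in-air after throw: [b1@7:R b2@8:L b4@11:R b3@12:L]
Beat 7 (R): throw ball1 h=3 -> lands@10:L; in-air after throw: [b2@8:L b1@10:L b4@11:R b3@12:L]
Ball 1: thrown@0 h=1 -> first land @1; rethrown@1 h=6 -> second land @7

Answer: 1 7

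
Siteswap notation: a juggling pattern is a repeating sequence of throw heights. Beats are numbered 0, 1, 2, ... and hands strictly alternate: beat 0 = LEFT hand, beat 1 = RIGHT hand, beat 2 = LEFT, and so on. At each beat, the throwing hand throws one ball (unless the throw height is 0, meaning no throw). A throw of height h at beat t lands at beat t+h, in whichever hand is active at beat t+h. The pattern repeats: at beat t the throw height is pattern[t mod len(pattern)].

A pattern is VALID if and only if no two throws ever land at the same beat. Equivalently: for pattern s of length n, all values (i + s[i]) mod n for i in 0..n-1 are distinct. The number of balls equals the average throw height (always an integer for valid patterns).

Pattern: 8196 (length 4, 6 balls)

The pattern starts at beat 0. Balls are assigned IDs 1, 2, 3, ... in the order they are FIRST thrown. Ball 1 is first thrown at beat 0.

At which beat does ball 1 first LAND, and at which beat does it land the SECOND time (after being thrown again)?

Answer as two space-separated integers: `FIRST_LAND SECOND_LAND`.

Answer: 8 16

Derivation:
Beat 0 (L): throw ball1 h=8 -> lands@8:L; in-air after throw: [b1@8:L]
Beat 1 (R): throw ball2 h=1 -> lands@2:L; in-air after throw: [b2@2:L b1@8:L]
Beat 2 (L): throw ball2 h=9 -> lands@11:R; in-air after throw: [b1@8:L b2@11:R]
Beat 3 (R): throw ball3 h=6 -> lands@9:R; in-air after throw: [b1@8:L b3@9:R b2@11:R]
Beat 4 (L): throw ball4 h=8 -> lands@12:L; in-air after throw: [b1@8:L b3@9:R b2@11:R b4@12:L]
Beat 5 (R): throw ball5 h=1 -> lands@6:L; in-air after throw: [b5@6:L b1@8:L b3@9:R b2@11:R b4@12:L]
Beat 6 (L): throw ball5 h=9 -> lands@15:R; in-air after throw: [b1@8:L b3@9:R b2@11:R b4@12:L b5@15:R]
Beat 7 (R): throw ball6 h=6 -> lands@13:R; in-air after throw: [b1@8:L b3@9:R b2@11:R b4@12:L b6@13:R b5@15:R]
Beat 8 (L): throw ball1 h=8 -> lands@16:L; in-air after throw: [b3@9:R b2@11:R b4@12:L b6@13:R b5@15:R b1@16:L]
Beat 9 (R): throw ball3 h=1 -> lands@10:L; in-air after throw: [b3@10:L b2@11:R b4@12:L b6@13:R b5@15:R b1@16:L]
Beat 10 (L): throw ball3 h=9 -> lands@19:R; in-air after throw: [b2@11:R b4@12:L b6@13:R b5@15:R b1@16:L b3@19:R]
Beat 11 (R): throw ball2 h=6 -> lands@17:R; in-air after throw: [b4@12:L b6@13:R b5@15:R b1@16:L b2@17:R b3@19:R]
Beat 12 (L): throw ball4 h=8 -> lands@20:L; in-air after throw: [b6@13:R b5@15:R b1@16:L b2@17:R b3@19:R b4@20:L]
Beat 13 (R): throw ball6 h=1 -> lands@14:L; in-air after throw: [b6@14:L b5@15:R b1@16:L b2@17:R b3@19:R b4@20:L]
Beat 14 (L): throw ball6 h=9 -> lands@23:R; in-air after throw: [b5@15:R b1@16:L b2@17:R b3@19:R b4@20:L b6@23:R]
Beat 15 (R): throw ball5 h=6 -> lands@21:R; in-air after throw: [b1@16:L b2@17:R b3@19:R b4@20:L b5@21:R b6@23:R]
Beat 16 (L): throw ball1 h=8 -> lands@24:L; in-air after throw: [b2@17:R b3@19:R b4@20:L b5@21:R b6@23:R b1@24:L]
Ball 1: thrown@0 h=8 -> first land @8; rethrown@8 h=8 -> second land @16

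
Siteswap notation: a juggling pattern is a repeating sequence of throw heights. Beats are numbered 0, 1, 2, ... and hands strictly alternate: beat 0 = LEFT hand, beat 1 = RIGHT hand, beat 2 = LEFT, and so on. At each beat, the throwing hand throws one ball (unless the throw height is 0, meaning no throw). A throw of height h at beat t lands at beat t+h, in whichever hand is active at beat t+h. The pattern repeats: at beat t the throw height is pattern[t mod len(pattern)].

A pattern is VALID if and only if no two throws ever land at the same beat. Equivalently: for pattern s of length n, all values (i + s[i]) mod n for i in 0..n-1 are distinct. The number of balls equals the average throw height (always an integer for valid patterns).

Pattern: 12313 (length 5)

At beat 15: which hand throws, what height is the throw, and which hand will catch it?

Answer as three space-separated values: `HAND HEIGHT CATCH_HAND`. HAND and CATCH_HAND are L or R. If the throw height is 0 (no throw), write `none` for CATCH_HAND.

Answer: R 1 L

Derivation:
Beat 15: 15 mod 2 = 1, so hand = R
Throw height = pattern[15 mod 5] = pattern[0] = 1
Lands at beat 15+1=16, 16 mod 2 = 0, so catch hand = L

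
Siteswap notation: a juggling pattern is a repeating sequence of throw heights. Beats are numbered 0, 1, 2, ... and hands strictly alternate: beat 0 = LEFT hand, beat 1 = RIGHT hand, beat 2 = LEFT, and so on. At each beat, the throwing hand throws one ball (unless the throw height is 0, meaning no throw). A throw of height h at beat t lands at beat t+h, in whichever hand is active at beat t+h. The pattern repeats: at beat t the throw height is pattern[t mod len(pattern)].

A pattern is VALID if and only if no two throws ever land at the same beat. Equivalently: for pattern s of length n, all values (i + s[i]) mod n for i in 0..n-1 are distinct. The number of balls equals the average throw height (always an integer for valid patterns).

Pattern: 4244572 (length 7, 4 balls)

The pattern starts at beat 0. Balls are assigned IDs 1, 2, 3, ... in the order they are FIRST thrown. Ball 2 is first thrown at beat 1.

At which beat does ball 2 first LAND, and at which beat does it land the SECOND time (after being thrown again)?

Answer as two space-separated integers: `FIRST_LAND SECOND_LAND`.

Answer: 3 7

Derivation:
Beat 0 (L): throw ball1 h=4 -> lands@4:L; in-air after throw: [b1@4:L]
Beat 1 (R): throw ball2 h=2 -> lands@3:R; in-air after throw: [b2@3:R b1@4:L]
Beat 2 (L): throw ball3 h=4 -> lands@6:L; in-air after throw: [b2@3:R b1@4:L b3@6:L]
Beat 3 (R): throw ball2 h=4 -> lands@7:R; in-air after throw: [b1@4:L b3@6:L b2@7:R]
Beat 4 (L): throw ball1 h=5 -> lands@9:R; in-air after throw: [b3@6:L b2@7:R b1@9:R]
Beat 5 (R): throw ball4 h=7 -> lands@12:L; in-air after throw: [b3@6:L b2@7:R b1@9:R b4@12:L]
Beat 6 (L): throw ball3 h=2 -> lands@8:L; in-air after throw: [b2@7:R b3@8:L b1@9:R b4@12:L]
Beat 7 (R): throw ball2 h=4 -> lands@11:R; in-air after throw: [b3@8:L b1@9:R b2@11:R b4@12:L]
Ball 2: thrown@1 h=2 -> first land @3; rethrown@3 h=4 -> second land @7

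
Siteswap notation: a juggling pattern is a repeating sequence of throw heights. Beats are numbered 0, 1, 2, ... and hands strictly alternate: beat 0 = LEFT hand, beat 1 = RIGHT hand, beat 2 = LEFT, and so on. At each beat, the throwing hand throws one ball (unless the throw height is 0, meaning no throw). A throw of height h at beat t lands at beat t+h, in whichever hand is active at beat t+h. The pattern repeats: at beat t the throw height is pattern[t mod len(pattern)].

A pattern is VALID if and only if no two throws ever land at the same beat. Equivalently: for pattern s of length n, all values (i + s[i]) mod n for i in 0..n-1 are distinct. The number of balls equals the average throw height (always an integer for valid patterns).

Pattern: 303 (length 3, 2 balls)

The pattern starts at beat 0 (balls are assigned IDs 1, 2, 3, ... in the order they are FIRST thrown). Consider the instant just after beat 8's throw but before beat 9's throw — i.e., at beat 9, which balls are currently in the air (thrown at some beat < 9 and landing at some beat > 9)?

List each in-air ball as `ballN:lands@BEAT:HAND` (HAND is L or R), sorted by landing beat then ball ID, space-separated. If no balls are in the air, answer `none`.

Answer: ball2:lands@11:R

Derivation:
Beat 0 (L): throw ball1 h=3 -> lands@3:R; in-air after throw: [b1@3:R]
Beat 2 (L): throw ball2 h=3 -> lands@5:R; in-air after throw: [b1@3:R b2@5:R]
Beat 3 (R): throw ball1 h=3 -> lands@6:L; in-air after throw: [b2@5:R b1@6:L]
Beat 5 (R): throw ball2 h=3 -> lands@8:L; in-air after throw: [b1@6:L b2@8:L]
Beat 6 (L): throw ball1 h=3 -> lands@9:R; in-air after throw: [b2@8:L b1@9:R]
Beat 8 (L): throw ball2 h=3 -> lands@11:R; in-air after throw: [b1@9:R b2@11:R]
Beat 9 (R): throw ball1 h=3 -> lands@12:L; in-air after throw: [b2@11:R b1@12:L]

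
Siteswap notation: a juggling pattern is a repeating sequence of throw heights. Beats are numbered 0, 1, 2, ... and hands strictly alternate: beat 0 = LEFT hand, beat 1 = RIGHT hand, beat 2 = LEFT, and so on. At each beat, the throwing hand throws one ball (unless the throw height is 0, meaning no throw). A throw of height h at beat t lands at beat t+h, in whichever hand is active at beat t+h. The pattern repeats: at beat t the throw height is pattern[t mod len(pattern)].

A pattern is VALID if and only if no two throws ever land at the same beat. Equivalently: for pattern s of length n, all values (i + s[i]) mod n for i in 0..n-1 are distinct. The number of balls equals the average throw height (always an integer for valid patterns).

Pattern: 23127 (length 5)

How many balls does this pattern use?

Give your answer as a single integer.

Answer: 3

Derivation:
Pattern = [2, 3, 1, 2, 7], length n = 5
  position 0: throw height = 2, running sum = 2
  position 1: throw height = 3, running sum = 5
  position 2: throw height = 1, running sum = 6
  position 3: throw height = 2, running sum = 8
  position 4: throw height = 7, running sum = 15
Total sum = 15; balls = sum / n = 15 / 5 = 3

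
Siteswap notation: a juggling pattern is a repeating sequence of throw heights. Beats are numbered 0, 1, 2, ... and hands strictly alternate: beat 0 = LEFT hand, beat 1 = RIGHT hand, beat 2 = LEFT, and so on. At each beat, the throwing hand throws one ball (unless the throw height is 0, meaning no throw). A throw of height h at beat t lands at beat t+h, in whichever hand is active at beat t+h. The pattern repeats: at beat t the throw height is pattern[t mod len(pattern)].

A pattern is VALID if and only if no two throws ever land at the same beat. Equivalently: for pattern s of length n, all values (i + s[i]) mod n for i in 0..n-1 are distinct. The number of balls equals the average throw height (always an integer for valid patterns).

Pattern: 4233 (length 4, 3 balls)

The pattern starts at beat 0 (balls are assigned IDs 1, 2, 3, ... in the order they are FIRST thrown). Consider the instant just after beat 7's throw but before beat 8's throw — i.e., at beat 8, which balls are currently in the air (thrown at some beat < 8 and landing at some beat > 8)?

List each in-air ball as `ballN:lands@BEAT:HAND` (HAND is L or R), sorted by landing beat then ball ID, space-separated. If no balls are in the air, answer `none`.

Beat 0 (L): throw ball1 h=4 -> lands@4:L; in-air after throw: [b1@4:L]
Beat 1 (R): throw ball2 h=2 -> lands@3:R; in-air after throw: [b2@3:R b1@4:L]
Beat 2 (L): throw ball3 h=3 -> lands@5:R; in-air after throw: [b2@3:R b1@4:L b3@5:R]
Beat 3 (R): throw ball2 h=3 -> lands@6:L; in-air after throw: [b1@4:L b3@5:R b2@6:L]
Beat 4 (L): throw ball1 h=4 -> lands@8:L; in-air after throw: [b3@5:R b2@6:L b1@8:L]
Beat 5 (R): throw ball3 h=2 -> lands@7:R; in-air after throw: [b2@6:L b3@7:R b1@8:L]
Beat 6 (L): throw ball2 h=3 -> lands@9:R; in-air after throw: [b3@7:R b1@8:L b2@9:R]
Beat 7 (R): throw ball3 h=3 -> lands@10:L; in-air after throw: [b1@8:L b2@9:R b3@10:L]
Beat 8 (L): throw ball1 h=4 -> lands@12:L; in-air after throw: [b2@9:R b3@10:L b1@12:L]

Answer: ball2:lands@9:R ball3:lands@10:L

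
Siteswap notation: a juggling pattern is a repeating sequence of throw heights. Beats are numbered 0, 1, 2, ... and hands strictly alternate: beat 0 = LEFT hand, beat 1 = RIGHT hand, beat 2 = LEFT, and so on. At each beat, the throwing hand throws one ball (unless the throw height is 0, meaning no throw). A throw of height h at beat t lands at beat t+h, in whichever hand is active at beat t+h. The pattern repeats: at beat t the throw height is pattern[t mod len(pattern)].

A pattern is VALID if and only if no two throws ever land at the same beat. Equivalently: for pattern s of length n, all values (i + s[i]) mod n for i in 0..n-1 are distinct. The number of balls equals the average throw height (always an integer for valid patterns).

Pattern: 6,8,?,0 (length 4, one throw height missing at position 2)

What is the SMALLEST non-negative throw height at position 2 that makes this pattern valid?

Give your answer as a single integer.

Answer: 2

Derivation:
i=0: (0 + 6) mod 4 = 2
i=1: (1 + 8) mod 4 = 1
i=2: s[i]=? (unknown)
i=3: (3 + 0) mod 4 = 3
Known residues: [1, 2, 3]; need a permutation of 0..3, so missing residue r = 0
Need (2 + s) mod 4 = 0; smallest s = (0 - 2) mod 4 = 2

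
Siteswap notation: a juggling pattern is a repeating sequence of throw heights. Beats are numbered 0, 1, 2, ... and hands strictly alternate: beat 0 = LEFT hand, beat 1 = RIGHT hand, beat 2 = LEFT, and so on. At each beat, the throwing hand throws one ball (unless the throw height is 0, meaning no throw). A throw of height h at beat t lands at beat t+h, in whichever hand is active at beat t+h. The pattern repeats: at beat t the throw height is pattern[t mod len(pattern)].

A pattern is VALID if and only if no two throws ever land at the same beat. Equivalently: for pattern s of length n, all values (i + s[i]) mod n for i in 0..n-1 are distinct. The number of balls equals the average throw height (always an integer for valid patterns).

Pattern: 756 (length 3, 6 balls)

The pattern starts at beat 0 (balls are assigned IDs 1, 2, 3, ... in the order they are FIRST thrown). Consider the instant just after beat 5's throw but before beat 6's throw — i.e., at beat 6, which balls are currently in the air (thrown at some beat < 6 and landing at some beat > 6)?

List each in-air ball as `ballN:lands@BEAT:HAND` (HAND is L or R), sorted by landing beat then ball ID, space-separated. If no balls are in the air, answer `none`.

Answer: ball1:lands@7:R ball3:lands@8:L ball5:lands@9:R ball4:lands@10:L ball6:lands@11:R

Derivation:
Beat 0 (L): throw ball1 h=7 -> lands@7:R; in-air after throw: [b1@7:R]
Beat 1 (R): throw ball2 h=5 -> lands@6:L; in-air after throw: [b2@6:L b1@7:R]
Beat 2 (L): throw ball3 h=6 -> lands@8:L; in-air after throw: [b2@6:L b1@7:R b3@8:L]
Beat 3 (R): throw ball4 h=7 -> lands@10:L; in-air after throw: [b2@6:L b1@7:R b3@8:L b4@10:L]
Beat 4 (L): throw ball5 h=5 -> lands@9:R; in-air after throw: [b2@6:L b1@7:R b3@8:L b5@9:R b4@10:L]
Beat 5 (R): throw ball6 h=6 -> lands@11:R; in-air after throw: [b2@6:L b1@7:R b3@8:L b5@9:R b4@10:L b6@11:R]
Beat 6 (L): throw ball2 h=7 -> lands@13:R; in-air after throw: [b1@7:R b3@8:L b5@9:R b4@10:L b6@11:R b2@13:R]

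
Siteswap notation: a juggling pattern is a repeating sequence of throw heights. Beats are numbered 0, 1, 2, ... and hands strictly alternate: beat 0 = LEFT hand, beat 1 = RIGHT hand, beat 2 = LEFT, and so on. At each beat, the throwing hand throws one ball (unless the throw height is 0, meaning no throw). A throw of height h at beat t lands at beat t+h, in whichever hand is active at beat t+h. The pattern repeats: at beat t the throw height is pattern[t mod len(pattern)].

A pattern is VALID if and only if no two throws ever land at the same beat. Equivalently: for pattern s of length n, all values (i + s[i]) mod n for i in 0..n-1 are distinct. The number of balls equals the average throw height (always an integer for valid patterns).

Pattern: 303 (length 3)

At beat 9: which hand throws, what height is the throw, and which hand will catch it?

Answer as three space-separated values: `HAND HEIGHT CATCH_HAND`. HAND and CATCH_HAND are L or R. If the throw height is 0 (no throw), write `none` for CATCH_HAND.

Beat 9: 9 mod 2 = 1, so hand = R
Throw height = pattern[9 mod 3] = pattern[0] = 3
Lands at beat 9+3=12, 12 mod 2 = 0, so catch hand = L

Answer: R 3 L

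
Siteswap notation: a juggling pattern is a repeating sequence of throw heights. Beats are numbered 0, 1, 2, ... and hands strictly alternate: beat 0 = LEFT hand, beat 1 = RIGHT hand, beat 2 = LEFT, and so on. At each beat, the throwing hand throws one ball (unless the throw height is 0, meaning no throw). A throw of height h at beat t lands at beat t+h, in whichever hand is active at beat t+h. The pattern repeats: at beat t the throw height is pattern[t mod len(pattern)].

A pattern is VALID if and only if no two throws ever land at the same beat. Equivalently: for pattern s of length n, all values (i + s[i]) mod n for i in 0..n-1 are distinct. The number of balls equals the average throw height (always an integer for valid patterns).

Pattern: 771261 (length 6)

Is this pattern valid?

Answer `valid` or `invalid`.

i=0: (i + s[i]) mod n = (0 + 7) mod 6 = 1
i=1: (i + s[i]) mod n = (1 + 7) mod 6 = 2
i=2: (i + s[i]) mod n = (2 + 1) mod 6 = 3
i=3: (i + s[i]) mod n = (3 + 2) mod 6 = 5
i=4: (i + s[i]) mod n = (4 + 6) mod 6 = 4
i=5: (i + s[i]) mod n = (5 + 1) mod 6 = 0
Residues: [1, 2, 3, 5, 4, 0], distinct: True

Answer: valid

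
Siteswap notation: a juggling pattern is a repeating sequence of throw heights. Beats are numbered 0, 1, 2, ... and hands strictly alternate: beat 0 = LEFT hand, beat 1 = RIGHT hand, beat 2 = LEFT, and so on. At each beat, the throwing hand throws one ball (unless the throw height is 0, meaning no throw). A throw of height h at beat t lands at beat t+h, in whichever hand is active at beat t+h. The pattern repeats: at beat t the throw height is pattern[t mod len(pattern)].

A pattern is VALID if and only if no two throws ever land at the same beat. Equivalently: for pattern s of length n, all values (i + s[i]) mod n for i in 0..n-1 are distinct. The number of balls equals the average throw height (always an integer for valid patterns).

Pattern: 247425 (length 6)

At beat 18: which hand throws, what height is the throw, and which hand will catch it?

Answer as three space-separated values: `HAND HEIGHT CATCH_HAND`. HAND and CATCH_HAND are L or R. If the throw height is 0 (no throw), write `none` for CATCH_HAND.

Beat 18: 18 mod 2 = 0, so hand = L
Throw height = pattern[18 mod 6] = pattern[0] = 2
Lands at beat 18+2=20, 20 mod 2 = 0, so catch hand = L

Answer: L 2 L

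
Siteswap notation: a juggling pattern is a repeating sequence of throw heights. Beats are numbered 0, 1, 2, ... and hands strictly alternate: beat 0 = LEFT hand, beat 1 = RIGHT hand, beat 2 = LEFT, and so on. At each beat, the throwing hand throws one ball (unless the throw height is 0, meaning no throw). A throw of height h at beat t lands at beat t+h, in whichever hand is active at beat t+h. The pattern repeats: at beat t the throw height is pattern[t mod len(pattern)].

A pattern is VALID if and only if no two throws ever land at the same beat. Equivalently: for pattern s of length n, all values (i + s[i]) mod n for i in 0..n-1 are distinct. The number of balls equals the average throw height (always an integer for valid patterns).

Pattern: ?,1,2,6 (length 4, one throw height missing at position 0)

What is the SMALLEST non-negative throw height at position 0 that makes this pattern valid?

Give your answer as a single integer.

Answer: 3

Derivation:
i=0: s[i]=? (unknown)
i=1: (1 + 1) mod 4 = 2
i=2: (2 + 2) mod 4 = 0
i=3: (3 + 6) mod 4 = 1
Known residues: [0, 1, 2]; need a permutation of 0..3, so missing residue r = 3
Need (0 + s) mod 4 = 3; smallest s = (3 - 0) mod 4 = 3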